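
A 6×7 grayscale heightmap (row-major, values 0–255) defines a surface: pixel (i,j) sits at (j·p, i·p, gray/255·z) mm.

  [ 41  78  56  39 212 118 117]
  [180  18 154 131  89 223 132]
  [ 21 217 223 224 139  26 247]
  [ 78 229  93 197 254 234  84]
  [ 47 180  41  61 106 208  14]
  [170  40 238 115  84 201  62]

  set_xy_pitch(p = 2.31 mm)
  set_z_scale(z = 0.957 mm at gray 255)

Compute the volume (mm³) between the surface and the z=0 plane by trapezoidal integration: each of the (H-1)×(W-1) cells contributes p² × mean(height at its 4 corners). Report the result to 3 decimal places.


height_mm = gray/255 × 0.957; cell vol = 2.31² × mean(4 corners)
unit = 2.31² × 0.957 / (4×255) = 0.00500652 mm³ per gray-sum
row 0: Σ corner-gray over 6 cells = 2706  → 13.5476
row 1: Σ corner-gray over 6 cells = 3468  → 17.3626
row 2: Σ corner-gray over 6 cells = 4102  → 20.5367
row 3: Σ corner-gray over 6 cells = 3429  → 17.1673
row 4: Σ corner-gray over 6 cells = 2841  → 14.2235
Σ rows: total corner-gray = 16546  → 82.8378 mm³

82.838


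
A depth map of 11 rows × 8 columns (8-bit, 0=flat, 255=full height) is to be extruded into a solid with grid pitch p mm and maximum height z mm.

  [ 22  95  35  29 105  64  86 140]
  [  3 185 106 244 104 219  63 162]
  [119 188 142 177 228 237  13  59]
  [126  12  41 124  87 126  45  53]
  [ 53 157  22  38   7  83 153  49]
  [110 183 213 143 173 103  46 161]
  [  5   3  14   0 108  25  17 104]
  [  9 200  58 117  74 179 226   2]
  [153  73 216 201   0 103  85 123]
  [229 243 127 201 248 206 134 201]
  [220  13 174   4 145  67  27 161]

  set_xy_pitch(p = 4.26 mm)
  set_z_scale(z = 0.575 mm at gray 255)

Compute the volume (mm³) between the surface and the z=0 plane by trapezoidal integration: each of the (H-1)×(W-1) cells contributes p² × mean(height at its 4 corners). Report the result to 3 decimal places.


324.842

height_mm = gray/255 × 0.575; cell vol = 4.26² × mean(4 corners)
unit = 4.26² × 0.575 / (4×255) = 0.0102303 mm³ per gray-sum
row 0: Σ corner-gray over 7 cells = 2997  → 30.6601
row 1: Σ corner-gray over 7 cells = 4155  → 42.5067
row 2: Σ corner-gray over 7 cells = 3197  → 32.7062
row 3: Σ corner-gray over 7 cells = 2071  → 21.1869
row 4: Σ corner-gray over 7 cells = 3015  → 30.8442
row 5: Σ corner-gray over 7 cells = 2436  → 24.9209
row 6: Σ corner-gray over 7 cells = 2162  → 22.1178
row 7: Σ corner-gray over 7 cells = 3351  → 34.2816
row 8: Σ corner-gray over 7 cells = 4380  → 44.8086
row 9: Σ corner-gray over 7 cells = 3989  → 40.8085
Σ rows: total corner-gray = 31753  → 324.8416 mm³


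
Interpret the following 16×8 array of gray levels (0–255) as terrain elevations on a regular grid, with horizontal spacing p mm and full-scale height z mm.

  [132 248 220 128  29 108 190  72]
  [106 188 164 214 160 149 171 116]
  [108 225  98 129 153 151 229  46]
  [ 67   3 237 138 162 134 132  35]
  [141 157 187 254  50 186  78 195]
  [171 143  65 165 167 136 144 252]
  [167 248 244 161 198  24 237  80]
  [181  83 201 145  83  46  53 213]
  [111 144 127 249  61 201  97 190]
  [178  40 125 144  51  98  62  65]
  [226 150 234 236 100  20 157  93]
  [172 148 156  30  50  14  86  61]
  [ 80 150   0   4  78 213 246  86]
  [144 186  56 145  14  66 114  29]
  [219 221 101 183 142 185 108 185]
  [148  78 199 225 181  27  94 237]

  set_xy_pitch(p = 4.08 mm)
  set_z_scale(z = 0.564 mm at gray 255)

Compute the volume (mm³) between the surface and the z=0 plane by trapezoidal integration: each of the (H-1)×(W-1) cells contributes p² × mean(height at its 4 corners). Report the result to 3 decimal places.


521.093

height_mm = gray/255 × 0.564; cell vol = 4.08² × mean(4 corners)
unit = 4.08² × 0.564 / (4×255) = 0.00920448 mm³ per gray-sum
row 0: Σ corner-gray over 7 cells = 4364  → 40.1684
row 1: Σ corner-gray over 7 cells = 4438  → 40.8495
row 2: Σ corner-gray over 7 cells = 3838  → 35.3268
row 3: Σ corner-gray over 7 cells = 3874  → 35.6582
row 4: Σ corner-gray over 7 cells = 4223  → 38.8705
row 5: Σ corner-gray over 7 cells = 4534  → 41.7331
row 6: Σ corner-gray over 7 cells = 4087  → 37.6187
row 7: Σ corner-gray over 7 cells = 3675  → 33.8265
row 8: Σ corner-gray over 7 cells = 3342  → 30.7614
row 9: Σ corner-gray over 7 cells = 3396  → 31.2584
row 10: Σ corner-gray over 7 cells = 3314  → 30.5036
row 11: Σ corner-gray over 7 cells = 2749  → 25.3031
row 12: Σ corner-gray over 7 cells = 2883  → 26.5365
row 13: Σ corner-gray over 7 cells = 3619  → 33.3110
row 14: Σ corner-gray over 7 cells = 4277  → 39.3676
Σ rows: total corner-gray = 56613  → 521.0932 mm³


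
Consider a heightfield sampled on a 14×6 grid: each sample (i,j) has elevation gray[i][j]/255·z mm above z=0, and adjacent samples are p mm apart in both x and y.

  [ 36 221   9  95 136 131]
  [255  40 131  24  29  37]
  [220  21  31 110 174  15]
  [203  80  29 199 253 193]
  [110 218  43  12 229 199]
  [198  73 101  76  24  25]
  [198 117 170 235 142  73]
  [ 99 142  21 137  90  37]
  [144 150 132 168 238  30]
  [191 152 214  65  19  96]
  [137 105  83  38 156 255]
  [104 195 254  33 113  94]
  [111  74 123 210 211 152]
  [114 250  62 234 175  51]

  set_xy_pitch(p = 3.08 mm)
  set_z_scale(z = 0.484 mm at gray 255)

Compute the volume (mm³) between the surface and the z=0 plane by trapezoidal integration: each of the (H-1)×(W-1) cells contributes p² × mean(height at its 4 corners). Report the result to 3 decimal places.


height_mm = gray/255 × 0.484; cell vol = 3.08² × mean(4 corners)
unit = 3.08² × 0.484 / (4×255) = 0.00450139 mm³ per gray-sum
row 0: Σ corner-gray over 5 cells = 1829  → 8.2330
row 1: Σ corner-gray over 5 cells = 1647  → 7.4138
row 2: Σ corner-gray over 5 cells = 2425  → 10.9159
row 3: Σ corner-gray over 5 cells = 2831  → 12.7434
row 4: Σ corner-gray over 5 cells = 2084  → 9.3809
row 5: Σ corner-gray over 5 cells = 2370  → 10.6683
row 6: Σ corner-gray over 5 cells = 2515  → 11.3210
row 7: Σ corner-gray over 5 cells = 2466  → 11.1004
row 8: Σ corner-gray over 5 cells = 2737  → 12.3203
row 9: Σ corner-gray over 5 cells = 2343  → 10.5468
row 10: Σ corner-gray over 5 cells = 2544  → 11.4515
row 11: Σ corner-gray over 5 cells = 2887  → 12.9955
row 12: Σ corner-gray over 5 cells = 3106  → 13.9813
Σ rows: total corner-gray = 31784  → 143.0722 mm³

143.072


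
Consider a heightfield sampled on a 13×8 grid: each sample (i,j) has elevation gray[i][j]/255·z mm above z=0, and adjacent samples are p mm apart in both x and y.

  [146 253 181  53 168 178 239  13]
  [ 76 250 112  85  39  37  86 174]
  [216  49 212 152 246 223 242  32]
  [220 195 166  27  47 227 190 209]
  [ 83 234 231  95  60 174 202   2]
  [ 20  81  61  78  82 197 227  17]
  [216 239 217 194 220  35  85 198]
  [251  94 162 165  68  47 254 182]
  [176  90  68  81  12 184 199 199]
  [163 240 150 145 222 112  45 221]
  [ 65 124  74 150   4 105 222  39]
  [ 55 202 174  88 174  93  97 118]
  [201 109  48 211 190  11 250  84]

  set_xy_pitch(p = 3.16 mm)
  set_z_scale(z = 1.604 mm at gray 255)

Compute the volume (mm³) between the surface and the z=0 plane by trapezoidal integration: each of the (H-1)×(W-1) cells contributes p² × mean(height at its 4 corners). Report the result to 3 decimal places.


732.663

height_mm = gray/255 × 1.604; cell vol = 3.16² × mean(4 corners)
unit = 3.16² × 1.604 / (4×255) = 0.0157028 mm³ per gray-sum
row 0: Σ corner-gray over 7 cells = 3771  → 59.2154
row 1: Σ corner-gray over 7 cells = 3964  → 62.2461
row 2: Σ corner-gray over 7 cells = 4629  → 72.6885
row 3: Σ corner-gray over 7 cells = 4210  → 66.1090
row 4: Σ corner-gray over 7 cells = 3566  → 55.9963
row 5: Σ corner-gray over 7 cells = 3883  → 60.9741
row 6: Σ corner-gray over 7 cells = 4407  → 69.2024
row 7: Σ corner-gray over 7 cells = 3656  → 57.4096
row 8: Σ corner-gray over 7 cells = 3855  → 60.5345
row 9: Σ corner-gray over 7 cells = 3674  → 57.6923
row 10: Σ corner-gray over 7 cells = 3291  → 51.6781
row 11: Σ corner-gray over 7 cells = 3752  → 58.9171
Σ rows: total corner-gray = 46658  → 732.6634 mm³


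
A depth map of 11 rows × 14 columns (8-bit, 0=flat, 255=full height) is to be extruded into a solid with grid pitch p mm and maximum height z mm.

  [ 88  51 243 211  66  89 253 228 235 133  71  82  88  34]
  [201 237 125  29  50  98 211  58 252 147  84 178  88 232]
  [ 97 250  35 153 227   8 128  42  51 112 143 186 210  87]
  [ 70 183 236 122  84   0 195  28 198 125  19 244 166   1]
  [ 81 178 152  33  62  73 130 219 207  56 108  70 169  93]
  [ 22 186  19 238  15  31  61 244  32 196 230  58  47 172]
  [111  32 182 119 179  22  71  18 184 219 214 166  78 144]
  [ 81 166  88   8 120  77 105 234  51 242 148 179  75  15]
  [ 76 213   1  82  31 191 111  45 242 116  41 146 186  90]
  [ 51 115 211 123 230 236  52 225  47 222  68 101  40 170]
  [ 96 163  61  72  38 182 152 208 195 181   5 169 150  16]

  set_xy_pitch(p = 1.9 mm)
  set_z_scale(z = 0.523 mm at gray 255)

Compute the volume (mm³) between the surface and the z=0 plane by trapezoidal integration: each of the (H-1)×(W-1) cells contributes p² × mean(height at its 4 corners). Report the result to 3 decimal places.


height_mm = gray/255 × 0.523; cell vol = 1.9² × mean(4 corners)
unit = 1.9² × 0.523 / (4×255) = 0.00185101 mm³ per gray-sum
row 0: Σ corner-gray over 13 cells = 7169  → 13.2699
row 1: Σ corner-gray over 13 cells = 6821  → 12.6257
row 2: Σ corner-gray over 13 cells = 6545  → 12.1149
row 3: Σ corner-gray over 13 cells = 6359  → 11.7706
row 4: Σ corner-gray over 13 cells = 5996  → 11.0987
row 5: Σ corner-gray over 13 cells = 6131  → 11.3485
row 6: Σ corner-gray over 13 cells = 6305  → 11.6706
row 7: Σ corner-gray over 13 cells = 6058  → 11.2134
row 8: Σ corner-gray over 13 cells = 6537  → 12.1001
row 9: Σ corner-gray over 13 cells = 6825  → 12.6331
Σ rows: total corner-gray = 64746  → 119.8455 mm³

119.845


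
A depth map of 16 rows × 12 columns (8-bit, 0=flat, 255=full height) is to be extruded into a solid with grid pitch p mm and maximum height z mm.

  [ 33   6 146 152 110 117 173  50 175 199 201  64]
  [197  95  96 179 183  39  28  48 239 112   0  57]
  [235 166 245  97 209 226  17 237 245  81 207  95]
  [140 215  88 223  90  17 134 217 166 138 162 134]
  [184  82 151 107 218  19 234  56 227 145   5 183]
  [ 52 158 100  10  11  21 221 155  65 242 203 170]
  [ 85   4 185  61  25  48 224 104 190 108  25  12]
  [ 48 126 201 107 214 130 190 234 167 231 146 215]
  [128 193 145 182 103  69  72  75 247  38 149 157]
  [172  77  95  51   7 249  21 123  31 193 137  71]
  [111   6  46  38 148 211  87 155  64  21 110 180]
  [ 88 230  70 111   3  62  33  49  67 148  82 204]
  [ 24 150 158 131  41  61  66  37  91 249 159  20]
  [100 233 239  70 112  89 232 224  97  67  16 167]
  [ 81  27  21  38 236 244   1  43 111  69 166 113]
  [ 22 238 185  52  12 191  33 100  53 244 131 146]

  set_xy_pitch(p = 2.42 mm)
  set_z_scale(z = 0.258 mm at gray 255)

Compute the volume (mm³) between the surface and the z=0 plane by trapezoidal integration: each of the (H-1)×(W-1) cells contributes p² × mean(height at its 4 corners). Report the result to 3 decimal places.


117.835

height_mm = gray/255 × 0.258; cell vol = 2.42² × mean(4 corners)
unit = 2.42² × 0.258 / (4×255) = 0.00148132 mm³ per gray-sum
row 0: Σ corner-gray over 11 cells = 5047  → 7.4762
row 1: Σ corner-gray over 11 cells = 6082  → 9.0094
row 2: Σ corner-gray over 11 cells = 6964  → 10.3159
row 3: Σ corner-gray over 11 cells = 6029  → 8.9309
row 4: Σ corner-gray over 11 cells = 5449  → 8.0717
row 5: Σ corner-gray over 11 cells = 4639  → 6.8719
row 6: Σ corner-gray over 11 cells = 5800  → 8.5917
row 7: Σ corner-gray over 11 cells = 6586  → 9.7560
row 8: Σ corner-gray over 11 cells = 5042  → 7.4688
row 9: Σ corner-gray over 11 cells = 4274  → 6.3312
row 10: Σ corner-gray over 11 cells = 4065  → 6.0216
row 11: Σ corner-gray over 11 cells = 4332  → 6.4171
row 12: Σ corner-gray over 11 cells = 5355  → 7.9325
row 13: Σ corner-gray over 11 cells = 5131  → 7.6007
row 14: Σ corner-gray over 11 cells = 4752  → 7.0393
Σ rows: total corner-gray = 79547  → 117.8349 mm³


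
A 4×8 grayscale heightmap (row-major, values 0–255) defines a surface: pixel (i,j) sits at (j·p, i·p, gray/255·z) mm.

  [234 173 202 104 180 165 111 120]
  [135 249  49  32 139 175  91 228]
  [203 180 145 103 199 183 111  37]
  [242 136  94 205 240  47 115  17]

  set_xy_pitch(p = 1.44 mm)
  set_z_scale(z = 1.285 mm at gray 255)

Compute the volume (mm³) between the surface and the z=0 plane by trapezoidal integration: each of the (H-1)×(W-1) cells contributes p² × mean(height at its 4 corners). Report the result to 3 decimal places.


height_mm = gray/255 × 1.285; cell vol = 1.44² × mean(4 corners)
unit = 1.44² × 1.285 / (4×255) = 0.00261233 mm³ per gray-sum
row 0: Σ corner-gray over 7 cells = 4057  → 10.5982
row 1: Σ corner-gray over 7 cells = 3915  → 10.2273
row 2: Σ corner-gray over 7 cells = 4015  → 10.4885
Σ rows: total corner-gray = 11987  → 31.3140 mm³

31.314


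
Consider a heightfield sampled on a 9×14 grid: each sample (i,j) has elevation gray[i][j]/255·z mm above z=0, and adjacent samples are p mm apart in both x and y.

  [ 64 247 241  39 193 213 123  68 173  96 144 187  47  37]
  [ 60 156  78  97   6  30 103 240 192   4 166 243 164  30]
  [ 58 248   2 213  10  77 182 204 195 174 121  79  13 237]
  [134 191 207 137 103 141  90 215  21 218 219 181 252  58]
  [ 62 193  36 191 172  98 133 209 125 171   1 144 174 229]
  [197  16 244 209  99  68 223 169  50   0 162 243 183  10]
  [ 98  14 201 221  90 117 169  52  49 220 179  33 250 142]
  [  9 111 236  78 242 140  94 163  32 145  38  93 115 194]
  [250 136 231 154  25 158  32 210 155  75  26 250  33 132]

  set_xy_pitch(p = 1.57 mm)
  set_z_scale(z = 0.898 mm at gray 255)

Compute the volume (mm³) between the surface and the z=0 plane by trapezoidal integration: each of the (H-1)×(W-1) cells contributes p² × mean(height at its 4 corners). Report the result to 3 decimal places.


height_mm = gray/255 × 0.898; cell vol = 1.57² × mean(4 corners)
unit = 1.57² × 0.898 / (4×255) = 0.00217008 mm³ per gray-sum
row 0: Σ corner-gray over 13 cells = 6691  → 14.5200
row 1: Σ corner-gray over 13 cells = 6379  → 13.8429
row 2: Σ corner-gray over 13 cells = 7473  → 16.2170
row 3: Σ corner-gray over 13 cells = 7727  → 16.7682
row 4: Σ corner-gray over 13 cells = 7124  → 15.4596
row 5: Σ corner-gray over 13 cells = 6969  → 15.1233
row 6: Σ corner-gray over 13 cells = 6607  → 14.3377
row 7: Σ corner-gray over 13 cells = 6529  → 14.1684
Σ rows: total corner-gray = 55499  → 120.4372 mm³

120.437


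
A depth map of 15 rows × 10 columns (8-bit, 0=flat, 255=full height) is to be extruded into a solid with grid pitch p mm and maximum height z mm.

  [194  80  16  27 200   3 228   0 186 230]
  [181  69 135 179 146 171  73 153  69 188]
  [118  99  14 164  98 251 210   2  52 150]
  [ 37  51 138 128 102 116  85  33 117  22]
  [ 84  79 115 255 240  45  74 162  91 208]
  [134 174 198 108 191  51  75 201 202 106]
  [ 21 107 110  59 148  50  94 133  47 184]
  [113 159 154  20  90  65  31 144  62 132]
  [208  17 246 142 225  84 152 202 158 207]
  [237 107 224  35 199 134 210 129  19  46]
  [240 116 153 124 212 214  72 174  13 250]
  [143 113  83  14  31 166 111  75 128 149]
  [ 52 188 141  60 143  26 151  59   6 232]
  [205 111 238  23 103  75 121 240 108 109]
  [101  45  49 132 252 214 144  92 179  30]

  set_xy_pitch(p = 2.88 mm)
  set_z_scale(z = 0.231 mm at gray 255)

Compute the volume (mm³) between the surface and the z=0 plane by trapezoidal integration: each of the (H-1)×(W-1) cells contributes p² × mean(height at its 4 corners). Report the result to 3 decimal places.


height_mm = gray/255 × 0.231; cell vol = 2.88² × mean(4 corners)
unit = 2.88² × 0.231 / (4×255) = 0.00187844 mm³ per gray-sum
row 0: Σ corner-gray over 9 cells = 4263  → 8.0078
row 1: Σ corner-gray over 9 cells = 4407  → 8.2783
row 2: Σ corner-gray over 9 cells = 3647  → 6.8507
row 3: Σ corner-gray over 9 cells = 4013  → 7.5382
row 4: Σ corner-gray over 9 cells = 5054  → 9.4936
row 5: Σ corner-gray over 9 cells = 4341  → 8.1543
row 6: Σ corner-gray over 9 cells = 3396  → 6.3792
row 7: Σ corner-gray over 9 cells = 4562  → 8.5694
row 8: Σ corner-gray over 9 cells = 5264  → 9.8881
row 9: Σ corner-gray over 9 cells = 5043  → 9.4730
row 10: Σ corner-gray over 9 cells = 4380  → 8.2276
row 11: Σ corner-gray over 9 cells = 3566  → 6.6985
row 12: Σ corner-gray over 9 cells = 4184  → 7.8594
row 13: Σ corner-gray over 9 cells = 4697  → 8.8230
Σ rows: total corner-gray = 60817  → 114.2409 mm³

114.241


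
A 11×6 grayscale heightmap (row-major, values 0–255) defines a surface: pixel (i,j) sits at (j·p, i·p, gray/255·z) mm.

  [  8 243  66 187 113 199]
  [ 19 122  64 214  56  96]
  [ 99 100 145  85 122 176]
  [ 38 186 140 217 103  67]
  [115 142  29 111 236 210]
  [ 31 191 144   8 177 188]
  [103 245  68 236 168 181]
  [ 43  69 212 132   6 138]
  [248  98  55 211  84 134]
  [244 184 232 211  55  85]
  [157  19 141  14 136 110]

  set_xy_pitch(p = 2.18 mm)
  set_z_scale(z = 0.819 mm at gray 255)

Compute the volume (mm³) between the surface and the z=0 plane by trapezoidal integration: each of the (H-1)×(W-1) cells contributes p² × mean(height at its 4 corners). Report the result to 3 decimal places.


99.877

height_mm = gray/255 × 0.819; cell vol = 2.18² × mean(4 corners)
unit = 2.18² × 0.819 / (4×255) = 0.0038159 mm³ per gray-sum
row 0: Σ corner-gray over 5 cells = 2452  → 9.3566
row 1: Σ corner-gray over 5 cells = 2206  → 8.4179
row 2: Σ corner-gray over 5 cells = 2576  → 9.8298
row 3: Σ corner-gray over 5 cells = 2758  → 10.5242
row 4: Σ corner-gray over 5 cells = 2620  → 9.9977
row 5: Σ corner-gray over 5 cells = 2977  → 11.3599
row 6: Σ corner-gray over 5 cells = 2737  → 10.4441
row 7: Σ corner-gray over 5 cells = 2297  → 8.7651
row 8: Σ corner-gray over 5 cells = 2971  → 11.3370
row 9: Σ corner-gray over 5 cells = 2580  → 9.8450
Σ rows: total corner-gray = 26174  → 99.8773 mm³


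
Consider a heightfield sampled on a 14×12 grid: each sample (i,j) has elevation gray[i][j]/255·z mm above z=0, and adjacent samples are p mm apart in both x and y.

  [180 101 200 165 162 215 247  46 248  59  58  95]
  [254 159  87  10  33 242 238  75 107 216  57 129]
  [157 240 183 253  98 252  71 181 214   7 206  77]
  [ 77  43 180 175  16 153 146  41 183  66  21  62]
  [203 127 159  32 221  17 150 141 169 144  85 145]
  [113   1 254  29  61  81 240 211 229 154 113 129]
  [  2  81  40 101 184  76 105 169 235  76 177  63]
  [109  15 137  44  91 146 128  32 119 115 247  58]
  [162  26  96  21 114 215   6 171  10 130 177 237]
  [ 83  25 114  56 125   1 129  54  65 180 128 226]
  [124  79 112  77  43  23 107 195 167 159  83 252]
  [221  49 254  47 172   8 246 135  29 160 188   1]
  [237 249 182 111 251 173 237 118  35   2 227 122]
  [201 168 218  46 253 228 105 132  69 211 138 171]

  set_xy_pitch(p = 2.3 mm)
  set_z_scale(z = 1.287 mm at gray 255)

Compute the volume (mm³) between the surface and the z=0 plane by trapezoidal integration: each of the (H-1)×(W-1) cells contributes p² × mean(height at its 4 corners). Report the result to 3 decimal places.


height_mm = gray/255 × 1.287; cell vol = 2.3² × mean(4 corners)
unit = 2.3² × 1.287 / (4×255) = 0.00667474 mm³ per gray-sum
row 0: Σ corner-gray over 11 cells = 6108  → 40.7693
row 1: Σ corner-gray over 11 cells = 6475  → 43.2189
row 2: Σ corner-gray over 11 cells = 5831  → 38.9204
row 3: Σ corner-gray over 11 cells = 5025  → 33.5405
row 4: Σ corner-gray over 11 cells = 5826  → 38.8870
row 5: Σ corner-gray over 11 cells = 5541  → 36.9847
row 6: Σ corner-gray over 11 cells = 4868  → 32.4926
row 7: Σ corner-gray over 11 cells = 4646  → 31.0108
row 8: Σ corner-gray over 11 cells = 4394  → 29.3288
row 9: Σ corner-gray over 11 cells = 4529  → 30.2299
row 10: Σ corner-gray over 11 cells = 5264  → 35.1358
row 11: Σ corner-gray over 11 cells = 6327  → 42.2311
row 12: Σ corner-gray over 11 cells = 7037  → 46.9701
Σ rows: total corner-gray = 71871  → 479.7199 mm³

479.720


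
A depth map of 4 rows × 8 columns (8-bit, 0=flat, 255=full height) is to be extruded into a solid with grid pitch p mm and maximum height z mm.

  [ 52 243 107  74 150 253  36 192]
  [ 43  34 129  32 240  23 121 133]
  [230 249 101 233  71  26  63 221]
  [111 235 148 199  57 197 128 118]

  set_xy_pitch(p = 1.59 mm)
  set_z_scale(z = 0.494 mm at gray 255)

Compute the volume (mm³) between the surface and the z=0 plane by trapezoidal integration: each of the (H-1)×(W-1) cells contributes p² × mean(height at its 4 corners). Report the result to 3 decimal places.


height_mm = gray/255 × 0.494; cell vol = 1.59² × mean(4 corners)
unit = 1.59² × 0.494 / (4×255) = 0.00122439 mm³ per gray-sum
row 0: Σ corner-gray over 7 cells = 3304  → 4.0454
row 1: Σ corner-gray over 7 cells = 3271  → 4.0050
row 2: Σ corner-gray over 7 cells = 4094  → 5.0127
Σ rows: total corner-gray = 10669  → 13.0631 mm³

13.063


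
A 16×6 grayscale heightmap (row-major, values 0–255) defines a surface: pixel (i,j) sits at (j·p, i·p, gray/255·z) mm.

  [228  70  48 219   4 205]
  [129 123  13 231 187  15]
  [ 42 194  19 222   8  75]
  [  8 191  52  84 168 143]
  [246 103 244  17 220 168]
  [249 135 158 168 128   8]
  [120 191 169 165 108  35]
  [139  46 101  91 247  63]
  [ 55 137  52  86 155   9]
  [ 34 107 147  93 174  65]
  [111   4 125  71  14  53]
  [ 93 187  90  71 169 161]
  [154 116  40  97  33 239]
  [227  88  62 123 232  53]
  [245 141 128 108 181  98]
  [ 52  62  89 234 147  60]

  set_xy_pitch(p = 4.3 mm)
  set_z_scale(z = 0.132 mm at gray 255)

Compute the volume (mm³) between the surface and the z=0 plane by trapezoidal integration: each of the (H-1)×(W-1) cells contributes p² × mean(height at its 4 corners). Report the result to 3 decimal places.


height_mm = gray/255 × 0.132; cell vol = 4.3² × mean(4 corners)
unit = 4.3² × 0.132 / (4×255) = 0.00239282 mm³ per gray-sum
row 0: Σ corner-gray over 5 cells = 2367  → 5.6638
row 1: Σ corner-gray over 5 cells = 2255  → 5.3958
row 2: Σ corner-gray over 5 cells = 2144  → 5.1302
row 3: Σ corner-gray over 5 cells = 2723  → 6.5157
row 4: Σ corner-gray over 5 cells = 3017  → 7.2191
row 5: Σ corner-gray over 5 cells = 2856  → 6.8339
row 6: Σ corner-gray over 5 cells = 2593  → 6.2046
row 7: Σ corner-gray over 5 cells = 2096  → 5.0154
row 8: Σ corner-gray over 5 cells = 2065  → 4.9412
row 9: Σ corner-gray over 5 cells = 1733  → 4.1468
row 10: Σ corner-gray over 5 cells = 1880  → 4.4985
row 11: Σ corner-gray over 5 cells = 2253  → 5.3910
row 12: Σ corner-gray over 5 cells = 2255  → 5.3958
row 13: Σ corner-gray over 5 cells = 2749  → 6.5779
row 14: Σ corner-gray over 5 cells = 2635  → 6.3051
Σ rows: total corner-gray = 35621  → 85.2348 mm³

85.235


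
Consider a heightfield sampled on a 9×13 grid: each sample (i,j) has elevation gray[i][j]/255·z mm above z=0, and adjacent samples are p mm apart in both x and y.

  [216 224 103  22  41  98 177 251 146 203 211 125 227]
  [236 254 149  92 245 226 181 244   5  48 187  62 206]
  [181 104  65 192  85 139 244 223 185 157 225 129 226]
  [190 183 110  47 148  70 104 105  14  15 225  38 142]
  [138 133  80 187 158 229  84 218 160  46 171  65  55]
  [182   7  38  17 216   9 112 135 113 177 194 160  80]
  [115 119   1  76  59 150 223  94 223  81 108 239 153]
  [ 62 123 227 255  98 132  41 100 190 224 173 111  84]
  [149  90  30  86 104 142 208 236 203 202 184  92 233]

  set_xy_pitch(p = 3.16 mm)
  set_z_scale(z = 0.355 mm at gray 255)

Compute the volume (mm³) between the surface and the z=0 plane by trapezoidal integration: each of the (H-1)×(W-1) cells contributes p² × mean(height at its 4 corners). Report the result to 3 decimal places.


181.780

height_mm = gray/255 × 0.355; cell vol = 3.16² × mean(4 corners)
unit = 3.16² × 0.355 / (4×255) = 0.00347538 mm³ per gray-sum
row 0: Σ corner-gray over 12 cells = 7473  → 25.9715
row 1: Σ corner-gray over 12 cells = 7731  → 26.8682
row 2: Σ corner-gray over 12 cells = 6353  → 22.0791
row 3: Σ corner-gray over 12 cells = 5705  → 19.8270
row 4: Σ corner-gray over 12 cells = 5873  → 20.4109
row 5: Σ corner-gray over 12 cells = 5632  → 19.5733
row 6: Σ corner-gray over 12 cells = 6508  → 22.6178
row 7: Σ corner-gray over 12 cells = 7030  → 24.4319
Σ rows: total corner-gray = 52305  → 181.7798 mm³


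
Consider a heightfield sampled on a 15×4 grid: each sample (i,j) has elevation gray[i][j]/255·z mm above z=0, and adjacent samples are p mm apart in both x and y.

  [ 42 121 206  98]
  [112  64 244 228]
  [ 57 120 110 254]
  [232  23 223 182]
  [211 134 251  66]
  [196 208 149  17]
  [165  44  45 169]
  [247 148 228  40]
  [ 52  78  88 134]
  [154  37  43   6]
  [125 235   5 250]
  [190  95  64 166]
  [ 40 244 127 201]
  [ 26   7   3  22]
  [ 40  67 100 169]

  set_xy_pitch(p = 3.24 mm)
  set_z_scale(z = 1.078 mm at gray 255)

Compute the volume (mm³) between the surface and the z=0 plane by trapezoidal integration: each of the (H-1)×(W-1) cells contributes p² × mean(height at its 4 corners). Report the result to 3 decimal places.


227.316

height_mm = gray/255 × 1.078; cell vol = 3.24² × mean(4 corners)
unit = 3.24² × 1.078 / (4×255) = 0.0110945 mm³ per gray-sum
row 0: Σ corner-gray over 3 cells = 1750  → 19.4154
row 1: Σ corner-gray over 3 cells = 1727  → 19.1602
row 2: Σ corner-gray over 3 cells = 1677  → 18.6055
row 3: Σ corner-gray over 3 cells = 1953  → 21.6676
row 4: Σ corner-gray over 3 cells = 1974  → 21.9006
row 5: Σ corner-gray over 3 cells = 1439  → 15.9650
row 6: Σ corner-gray over 3 cells = 1551  → 17.2076
row 7: Σ corner-gray over 3 cells = 1557  → 17.2742
row 8: Σ corner-gray over 3 cells = 838  → 9.2972
row 9: Σ corner-gray over 3 cells = 1175  → 13.0361
row 10: Σ corner-gray over 3 cells = 1529  → 16.9635
row 11: Σ corner-gray over 3 cells = 1657  → 18.3836
row 12: Σ corner-gray over 3 cells = 1051  → 11.6603
row 13: Σ corner-gray over 3 cells = 611  → 6.7788
Σ rows: total corner-gray = 20489  → 227.3157 mm³


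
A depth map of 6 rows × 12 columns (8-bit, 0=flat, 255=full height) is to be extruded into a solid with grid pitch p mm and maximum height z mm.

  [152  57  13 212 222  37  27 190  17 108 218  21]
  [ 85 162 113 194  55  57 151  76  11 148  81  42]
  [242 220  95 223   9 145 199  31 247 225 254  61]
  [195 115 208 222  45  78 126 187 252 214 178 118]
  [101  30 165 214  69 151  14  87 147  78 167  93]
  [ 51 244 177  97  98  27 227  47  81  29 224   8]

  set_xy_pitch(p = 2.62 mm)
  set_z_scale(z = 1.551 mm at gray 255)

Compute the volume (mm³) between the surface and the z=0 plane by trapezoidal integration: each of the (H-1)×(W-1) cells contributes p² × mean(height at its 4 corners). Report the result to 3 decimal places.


height_mm = gray/255 × 1.551; cell vol = 2.62² × mean(4 corners)
unit = 2.62² × 1.551 / (4×255) = 0.0104379 mm³ per gray-sum
row 0: Σ corner-gray over 11 cells = 4598  → 47.9936
row 1: Σ corner-gray over 11 cells = 5822  → 60.7696
row 2: Σ corner-gray over 11 cells = 7162  → 74.7564
row 3: Σ corner-gray over 11 cells = 6001  → 62.6380
row 4: Σ corner-gray over 11 cells = 4999  → 52.1792
Σ rows: total corner-gray = 28582  → 298.3368 mm³

298.337


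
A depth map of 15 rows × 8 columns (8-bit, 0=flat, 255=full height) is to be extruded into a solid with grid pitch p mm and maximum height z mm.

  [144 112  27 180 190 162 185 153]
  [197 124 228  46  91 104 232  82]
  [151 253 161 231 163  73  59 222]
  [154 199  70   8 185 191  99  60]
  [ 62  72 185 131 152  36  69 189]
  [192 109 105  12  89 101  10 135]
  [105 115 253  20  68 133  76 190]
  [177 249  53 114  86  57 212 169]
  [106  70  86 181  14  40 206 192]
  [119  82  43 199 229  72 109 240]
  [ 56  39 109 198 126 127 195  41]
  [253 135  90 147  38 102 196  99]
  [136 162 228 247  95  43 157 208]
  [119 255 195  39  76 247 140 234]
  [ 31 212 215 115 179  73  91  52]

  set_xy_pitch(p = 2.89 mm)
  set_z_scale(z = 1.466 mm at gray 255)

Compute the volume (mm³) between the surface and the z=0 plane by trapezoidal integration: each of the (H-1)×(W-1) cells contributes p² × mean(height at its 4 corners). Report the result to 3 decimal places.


607.431

height_mm = gray/255 × 1.466; cell vol = 2.89² × mean(4 corners)
unit = 2.89² × 1.466 / (4×255) = 0.0120041 mm³ per gray-sum
row 0: Σ corner-gray over 7 cells = 3938  → 47.2721
row 1: Σ corner-gray over 7 cells = 4182  → 50.2011
row 2: Σ corner-gray over 7 cells = 3971  → 47.6683
row 3: Σ corner-gray over 7 cells = 3259  → 39.1214
row 4: Σ corner-gray over 7 cells = 2720  → 32.6511
row 5: Σ corner-gray over 7 cells = 2804  → 33.6595
row 6: Σ corner-gray over 7 cells = 3513  → 42.1704
row 7: Σ corner-gray over 7 cells = 3380  → 40.5738
row 8: Σ corner-gray over 7 cells = 3319  → 39.8416
row 9: Σ corner-gray over 7 cells = 3512  → 42.1584
row 10: Σ corner-gray over 7 cells = 3453  → 41.4501
row 11: Σ corner-gray over 7 cells = 3976  → 47.7283
row 12: Σ corner-gray over 7 cells = 4465  → 53.5983
row 13: Σ corner-gray over 7 cells = 4110  → 49.3368
Σ rows: total corner-gray = 50602  → 607.4313 mm³


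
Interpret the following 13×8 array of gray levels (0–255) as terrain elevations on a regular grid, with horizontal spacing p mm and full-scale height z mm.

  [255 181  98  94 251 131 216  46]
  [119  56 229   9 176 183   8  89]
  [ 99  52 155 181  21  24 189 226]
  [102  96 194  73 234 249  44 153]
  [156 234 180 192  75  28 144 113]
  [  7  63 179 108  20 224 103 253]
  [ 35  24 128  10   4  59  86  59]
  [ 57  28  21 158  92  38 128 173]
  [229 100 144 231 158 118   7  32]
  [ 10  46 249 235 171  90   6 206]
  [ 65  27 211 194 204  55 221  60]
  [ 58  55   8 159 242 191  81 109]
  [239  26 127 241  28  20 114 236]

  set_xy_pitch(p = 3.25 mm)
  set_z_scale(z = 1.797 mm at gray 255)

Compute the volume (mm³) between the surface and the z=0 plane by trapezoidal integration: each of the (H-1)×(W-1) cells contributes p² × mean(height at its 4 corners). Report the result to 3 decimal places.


height_mm = gray/255 × 1.797; cell vol = 3.25² × mean(4 corners)
unit = 3.25² × 1.797 / (4×255) = 0.0186086 mm³ per gray-sum
row 0: Σ corner-gray over 7 cells = 3773  → 70.2104
row 1: Σ corner-gray over 7 cells = 3099  → 57.6682
row 2: Σ corner-gray over 7 cells = 3604  → 67.0655
row 3: Σ corner-gray over 7 cells = 4010  → 74.6206
row 4: Σ corner-gray over 7 cells = 3629  → 67.5308
row 5: Σ corner-gray over 7 cells = 2370  → 44.1025
row 6: Σ corner-gray over 7 cells = 1876  → 34.9098
row 7: Σ corner-gray over 7 cells = 2937  → 54.6536
row 8: Σ corner-gray over 7 cells = 3587  → 66.7492
row 9: Σ corner-gray over 7 cells = 3759  → 69.9499
row 10: Σ corner-gray over 7 cells = 3588  → 66.7678
row 11: Σ corner-gray over 7 cells = 3226  → 60.0315
Σ rows: total corner-gray = 39458  → 734.2597 mm³

734.260


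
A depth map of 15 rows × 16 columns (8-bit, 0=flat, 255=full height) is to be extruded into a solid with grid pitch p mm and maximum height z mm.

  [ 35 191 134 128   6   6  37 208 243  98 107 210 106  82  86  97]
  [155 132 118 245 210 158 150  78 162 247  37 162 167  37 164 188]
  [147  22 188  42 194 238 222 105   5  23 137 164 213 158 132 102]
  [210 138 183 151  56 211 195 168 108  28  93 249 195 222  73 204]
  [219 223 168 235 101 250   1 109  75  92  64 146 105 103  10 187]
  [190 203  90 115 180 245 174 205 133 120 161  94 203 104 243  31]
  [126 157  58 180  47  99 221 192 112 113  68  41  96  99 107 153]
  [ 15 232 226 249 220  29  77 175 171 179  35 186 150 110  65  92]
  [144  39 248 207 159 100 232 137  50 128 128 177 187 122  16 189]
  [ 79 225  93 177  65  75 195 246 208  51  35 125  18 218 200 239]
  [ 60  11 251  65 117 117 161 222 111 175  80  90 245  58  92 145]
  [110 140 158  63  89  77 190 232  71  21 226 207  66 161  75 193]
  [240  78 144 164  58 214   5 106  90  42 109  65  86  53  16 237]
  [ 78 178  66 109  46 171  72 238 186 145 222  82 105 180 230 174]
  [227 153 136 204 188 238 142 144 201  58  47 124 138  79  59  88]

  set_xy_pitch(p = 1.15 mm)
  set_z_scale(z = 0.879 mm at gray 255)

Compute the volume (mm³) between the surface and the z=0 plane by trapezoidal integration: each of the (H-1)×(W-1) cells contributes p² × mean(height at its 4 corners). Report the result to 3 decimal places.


height_mm = gray/255 × 0.879; cell vol = 1.15² × mean(4 corners)
unit = 1.15² × 0.879 / (4×255) = 0.00113968 mm³ per gray-sum
row 0: Σ corner-gray over 15 cells = 7893  → 8.9955
row 1: Σ corner-gray over 15 cells = 8412  → 9.5870
row 2: Σ corner-gray over 15 cells = 8489  → 9.6748
row 3: Σ corner-gray over 15 cells = 8324  → 9.4867
row 4: Σ corner-gray over 15 cells = 8531  → 9.7226
row 5: Σ corner-gray over 15 cells = 8220  → 9.3682
row 6: Σ corner-gray over 15 cells = 7774  → 8.8599
row 7: Σ corner-gray over 15 cells = 8508  → 9.6964
row 8: Σ corner-gray over 15 cells = 8373  → 9.5426
row 9: Σ corner-gray over 15 cells = 7975  → 9.0890
row 10: Σ corner-gray over 15 cells = 7650  → 8.7186
row 11: Σ corner-gray over 15 cells = 6792  → 7.7407
row 12: Σ corner-gray over 15 cells = 7249  → 8.2616
row 13: Σ corner-gray over 15 cells = 8449  → 9.6292
Σ rows: total corner-gray = 112639  → 128.3728 mm³

128.373


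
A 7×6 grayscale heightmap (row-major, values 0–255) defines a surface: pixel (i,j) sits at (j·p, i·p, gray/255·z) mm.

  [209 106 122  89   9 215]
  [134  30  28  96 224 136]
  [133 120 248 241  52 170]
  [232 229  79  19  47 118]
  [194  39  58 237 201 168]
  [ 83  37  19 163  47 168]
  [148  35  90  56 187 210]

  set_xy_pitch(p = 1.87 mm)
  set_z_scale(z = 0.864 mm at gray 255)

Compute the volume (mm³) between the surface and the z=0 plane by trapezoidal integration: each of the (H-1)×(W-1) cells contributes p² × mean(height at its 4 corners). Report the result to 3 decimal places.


height_mm = gray/255 × 0.864; cell vol = 1.87² × mean(4 corners)
unit = 1.87² × 0.864 / (4×255) = 0.00296208 mm³ per gray-sum
row 0: Σ corner-gray over 5 cells = 2102  → 6.2263
row 1: Σ corner-gray over 5 cells = 2651  → 7.8525
row 2: Σ corner-gray over 5 cells = 2723  → 8.0657
row 3: Σ corner-gray over 5 cells = 2530  → 7.4941
row 4: Σ corner-gray over 5 cells = 2215  → 6.5610
row 5: Σ corner-gray over 5 cells = 1877  → 5.5598
Σ rows: total corner-gray = 14098  → 41.7594 mm³

41.759


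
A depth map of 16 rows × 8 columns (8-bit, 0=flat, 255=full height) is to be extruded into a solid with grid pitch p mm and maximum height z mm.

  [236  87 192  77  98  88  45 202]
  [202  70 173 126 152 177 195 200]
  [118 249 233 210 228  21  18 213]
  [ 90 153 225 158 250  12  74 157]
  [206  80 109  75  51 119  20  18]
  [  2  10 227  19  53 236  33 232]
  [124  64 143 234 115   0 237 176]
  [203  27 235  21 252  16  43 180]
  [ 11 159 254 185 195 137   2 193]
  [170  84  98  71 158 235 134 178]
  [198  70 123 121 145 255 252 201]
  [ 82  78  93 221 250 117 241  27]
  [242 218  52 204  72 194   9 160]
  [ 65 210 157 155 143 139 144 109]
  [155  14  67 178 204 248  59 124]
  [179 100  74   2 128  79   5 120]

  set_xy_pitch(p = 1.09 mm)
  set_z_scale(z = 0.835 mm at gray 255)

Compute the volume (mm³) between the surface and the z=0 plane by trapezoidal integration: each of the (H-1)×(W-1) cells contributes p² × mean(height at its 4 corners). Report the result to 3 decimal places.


height_mm = gray/255 × 0.835; cell vol = 1.09² × mean(4 corners)
unit = 1.09² × 0.835 / (4×255) = 0.000972611 mm³ per gray-sum
row 0: Σ corner-gray over 7 cells = 3800  → 3.6959
row 1: Σ corner-gray over 7 cells = 4437  → 4.3155
row 2: Σ corner-gray over 7 cells = 4240  → 4.1239
row 3: Σ corner-gray over 7 cells = 3123  → 3.0375
row 4: Σ corner-gray over 7 cells = 2522  → 2.4529
row 5: Σ corner-gray over 7 cells = 3276  → 3.1863
row 6: Σ corner-gray over 7 cells = 3457  → 3.3623
row 7: Σ corner-gray over 7 cells = 3639  → 3.5393
row 8: Σ corner-gray over 7 cells = 3976  → 3.8671
row 9: Σ corner-gray over 7 cells = 4239  → 4.1229
row 10: Σ corner-gray over 7 cells = 4440  → 4.3184
row 11: Σ corner-gray over 7 cells = 4009  → 3.8992
row 12: Σ corner-gray over 7 cells = 3970  → 3.8613
row 13: Σ corner-gray over 7 cells = 3889  → 3.7825
row 14: Σ corner-gray over 7 cells = 2894  → 2.8147
Σ rows: total corner-gray = 55911  → 54.3797 mm³

54.380


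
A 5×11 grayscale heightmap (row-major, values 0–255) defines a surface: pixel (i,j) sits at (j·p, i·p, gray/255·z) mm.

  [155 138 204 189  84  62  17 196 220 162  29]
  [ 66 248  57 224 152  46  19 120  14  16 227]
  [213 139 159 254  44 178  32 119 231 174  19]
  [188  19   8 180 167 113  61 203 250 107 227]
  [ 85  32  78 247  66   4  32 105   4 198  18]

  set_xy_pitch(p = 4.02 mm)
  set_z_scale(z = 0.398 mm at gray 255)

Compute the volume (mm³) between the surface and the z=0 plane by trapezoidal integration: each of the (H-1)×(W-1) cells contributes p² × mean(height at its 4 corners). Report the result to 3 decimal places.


123.460

height_mm = gray/255 × 0.398; cell vol = 4.02² × mean(4 corners)
unit = 4.02² × 0.398 / (4×255) = 0.00630572 mm³ per gray-sum
row 0: Σ corner-gray over 10 cells = 4813  → 30.3495
row 1: Σ corner-gray over 10 cells = 4977  → 31.3836
row 2: Σ corner-gray over 10 cells = 5523  → 34.8265
row 3: Σ corner-gray over 10 cells = 4266  → 26.9002
Σ rows: total corner-gray = 19579  → 123.4598 mm³


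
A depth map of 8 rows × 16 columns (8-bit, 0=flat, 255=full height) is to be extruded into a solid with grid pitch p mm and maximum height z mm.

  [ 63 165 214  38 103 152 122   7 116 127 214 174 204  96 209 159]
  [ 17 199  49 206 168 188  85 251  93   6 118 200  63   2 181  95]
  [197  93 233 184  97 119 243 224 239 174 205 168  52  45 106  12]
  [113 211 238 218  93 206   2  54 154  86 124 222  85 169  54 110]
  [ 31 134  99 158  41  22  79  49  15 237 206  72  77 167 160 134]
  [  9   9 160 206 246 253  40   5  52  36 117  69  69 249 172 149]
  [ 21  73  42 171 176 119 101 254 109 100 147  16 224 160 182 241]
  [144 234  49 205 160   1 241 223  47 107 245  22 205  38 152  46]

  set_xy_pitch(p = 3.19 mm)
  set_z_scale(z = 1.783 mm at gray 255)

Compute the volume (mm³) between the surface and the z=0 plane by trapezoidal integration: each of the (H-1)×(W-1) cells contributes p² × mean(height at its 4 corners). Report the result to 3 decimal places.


966.434

height_mm = gray/255 × 1.783; cell vol = 3.19² × mean(4 corners)
unit = 3.19² × 1.783 / (4×255) = 0.0177882 mm³ per gray-sum
row 0: Σ corner-gray over 15 cells = 7834  → 139.3529
row 1: Σ corner-gray over 15 cells = 8303  → 147.6956
row 2: Σ corner-gray over 15 cells = 8628  → 153.4768
row 3: Σ corner-gray over 15 cells = 7252  → 129.0002
row 4: Σ corner-gray over 15 cells = 6721  → 119.5546
row 5: Σ corner-gray over 15 cells = 7534  → 134.0165
row 6: Σ corner-gray over 15 cells = 8058  → 143.3375
Σ rows: total corner-gray = 54330  → 966.4341 mm³


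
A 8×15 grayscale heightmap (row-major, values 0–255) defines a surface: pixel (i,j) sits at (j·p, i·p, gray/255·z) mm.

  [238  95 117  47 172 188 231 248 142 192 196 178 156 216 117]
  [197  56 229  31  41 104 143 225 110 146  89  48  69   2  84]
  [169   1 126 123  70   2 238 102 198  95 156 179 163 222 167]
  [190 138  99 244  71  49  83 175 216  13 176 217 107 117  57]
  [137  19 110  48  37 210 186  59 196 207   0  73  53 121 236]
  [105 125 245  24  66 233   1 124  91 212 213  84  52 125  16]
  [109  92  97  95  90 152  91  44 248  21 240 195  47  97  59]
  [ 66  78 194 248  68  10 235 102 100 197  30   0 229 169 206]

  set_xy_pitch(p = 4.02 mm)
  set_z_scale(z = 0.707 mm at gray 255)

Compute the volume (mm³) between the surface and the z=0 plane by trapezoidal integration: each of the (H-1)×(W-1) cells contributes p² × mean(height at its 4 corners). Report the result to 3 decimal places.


height_mm = gray/255 × 0.707; cell vol = 4.02² × mean(4 corners)
unit = 4.02² × 0.707 / (4×255) = 0.0112014 mm³ per gray-sum
row 0: Σ corner-gray over 14 cells = 7578  → 84.8840
row 1: Σ corner-gray over 14 cells = 6553  → 73.4026
row 2: Σ corner-gray over 14 cells = 7343  → 82.2517
row 3: Σ corner-gray over 14 cells = 6668  → 74.6908
row 4: Σ corner-gray over 14 cells = 6322  → 70.8151
row 5: Σ corner-gray over 14 cells = 6497  → 72.7753
row 6: Σ corner-gray over 14 cells = 6778  → 75.9229
Σ rows: total corner-gray = 47739  → 534.7425 mm³

534.742
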